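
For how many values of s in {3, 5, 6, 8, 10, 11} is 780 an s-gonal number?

s = 3: P(3, 39) = 780. ✓
s = 5: P(5, 22) = 715 and P(5, 23) = 782; 780 is not s-gonal.
s = 6: P(6, 20) = 780. ✓
s = 8: P(8, 16) = 736 and P(8, 17) = 833; 780 is not s-gonal.
s = 10: P(10, 14) = 742 and P(10, 15) = 855; 780 is not s-gonal.
s = 11: P(11, 13) = 715 and P(11, 14) = 833; 780 is not s-gonal.
Hits: s ∈ {3, 6} → 2.

2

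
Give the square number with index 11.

The 11th square number is n² with n = 11.
11² = 121.

121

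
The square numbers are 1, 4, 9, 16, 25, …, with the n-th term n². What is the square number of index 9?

81

The 9th square number is n² with n = 9.
9² = 81.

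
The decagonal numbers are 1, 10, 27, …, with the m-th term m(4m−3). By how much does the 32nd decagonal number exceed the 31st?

Consecutive decagonal numbers differ by 8n − 7: here 8·32 − 7 = 249.

249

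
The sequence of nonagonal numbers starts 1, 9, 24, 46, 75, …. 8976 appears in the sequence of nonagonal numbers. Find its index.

Set n(7n−5)/2 = 8976, giving 7n² − 5n − 17952 = 0.
The discriminant is 25 + 56·8976 = 502681, and √502681 = 709.
So n = (5 + 709) / 14 = 714/14 = 51.

51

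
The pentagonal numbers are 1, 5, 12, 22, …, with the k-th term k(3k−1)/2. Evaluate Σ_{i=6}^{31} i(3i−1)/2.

Σ i(3i−1)/2 = (3Σi² − Σi) / 2 over i = 6..31.
Σi = 496 − 15 = 481 and Σi² = 10416 − 55 = 10361.
(3·10361 − 1·481) / 2 = 30602/2 = 15301.

15301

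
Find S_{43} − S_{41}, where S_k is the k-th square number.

43² = 1849 and 41² = 1681.
Difference: 1849 − 1681 = 168.

168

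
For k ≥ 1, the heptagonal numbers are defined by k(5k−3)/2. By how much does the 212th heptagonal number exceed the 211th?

Consecutive heptagonal numbers differ by 5n − 4: here 5·212 − 4 = 1056.

1056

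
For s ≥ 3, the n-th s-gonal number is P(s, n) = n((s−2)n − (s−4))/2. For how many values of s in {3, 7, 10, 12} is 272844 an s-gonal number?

1

s = 3: P(3, 738) = 272691 and P(3, 739) = 273430; 272844 is not s-gonal.
s = 7: P(7, 330) = 271755 and P(7, 331) = 273406; 272844 is not s-gonal.
s = 10: P(10, 261) = 271701 and P(10, 262) = 273790; 272844 is not s-gonal.
s = 12: P(12, 234) = 272844. ✓
Hits: s ∈ {12} → 1.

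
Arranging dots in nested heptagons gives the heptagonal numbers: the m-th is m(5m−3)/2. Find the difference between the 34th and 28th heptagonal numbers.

34·(5·34 − 3)/2 = 2839 and 28·(5·28 − 3)/2 = 1918.
Difference: 2839 − 1918 = 921.

921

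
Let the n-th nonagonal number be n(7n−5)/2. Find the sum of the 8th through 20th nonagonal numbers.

9100

Σ i(7i−5)/2 = (7Σi² − 5Σi) / 2 over i = 8..20.
Σi = 210 − 28 = 182 and Σi² = 2870 − 140 = 2730.
(7·2730 − 5·182) / 2 = 18200/2 = 9100.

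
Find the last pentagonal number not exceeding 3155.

3151

Solve n(3n−1)/2 ≤ 3155 for integer n.
n = 46 gives 3151 ≤ 3155, while n = 47 gives 3290 > 3155; so the answer is 3151.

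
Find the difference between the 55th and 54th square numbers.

n² − (n−1)² = 2n − 1, so 55² − 54² = 2·55 − 1 = 109.

109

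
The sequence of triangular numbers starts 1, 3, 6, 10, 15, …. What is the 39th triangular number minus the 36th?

114

39·40/2 = 780 and 36·37/2 = 666.
Difference: 780 − 666 = 114.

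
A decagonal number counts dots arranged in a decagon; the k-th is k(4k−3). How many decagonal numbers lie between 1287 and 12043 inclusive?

The n-th decagonal number is n(4n−3).
Smallest index with value ≥ 1287: n = 19 (giving 1387).
Largest index with value ≤ 12043: n = 55 (giving 11935).
Indices 19 through 55: 37 terms.

37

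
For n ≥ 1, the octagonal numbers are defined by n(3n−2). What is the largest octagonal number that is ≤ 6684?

6533

Solve n(3n−2) ≤ 6684 for integer n.
n = 47 gives 6533 ≤ 6684, while n = 48 gives 6816 > 6684; so the answer is 6533.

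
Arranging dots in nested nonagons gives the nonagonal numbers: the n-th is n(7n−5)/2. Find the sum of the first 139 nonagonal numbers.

Σ i(7i−5)/2 = (7Σi² − 5Σi) / 2 over i = 1..139.
Σi = 9730 and Σi² = 904890.
(7·904890 − 5·9730) / 2 = 6285580/2 = 3142790.

3142790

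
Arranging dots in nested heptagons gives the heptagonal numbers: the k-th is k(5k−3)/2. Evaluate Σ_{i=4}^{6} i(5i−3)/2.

Σ i(5i−3)/2 = (5Σi² − 3Σi) / 2 over i = 4..6.
Σi = 21 − 6 = 15 and Σi² = 91 − 14 = 77.
(5·77 − 3·15) / 2 = 340/2 = 170.

170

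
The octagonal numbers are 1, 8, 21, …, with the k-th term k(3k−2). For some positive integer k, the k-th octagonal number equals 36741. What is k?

111

Set n(3n−2) = 36741, giving 3n² − 2n − 36741 = 0.
The discriminant is 4 + 12·36741 = 440896, and √440896 = 664.
So n = (2 + 664) / 6 = 666/6 = 111.
Check: 111·(3·111 − 2) = 36741. ✓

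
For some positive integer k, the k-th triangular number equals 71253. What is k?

377

Set n(n+1)/2 = 71253, giving n² + n − 142506 = 0.
The discriminant is 1 + 8·71253 = 570025, and √570025 = 755.
So n = (-1 + 755) / 2 = 754/2 = 377.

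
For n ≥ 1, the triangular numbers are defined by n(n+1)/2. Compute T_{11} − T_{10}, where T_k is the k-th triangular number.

11

Consecutive triangular numbers differ by n: T_{11} − T_{10} = 11.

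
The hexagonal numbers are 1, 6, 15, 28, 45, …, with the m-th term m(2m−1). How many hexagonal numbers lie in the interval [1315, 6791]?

33

The n-th hexagonal number is n(2n−1).
Smallest index with value ≥ 1315: n = 26 (giving 1326).
Largest index with value ≤ 6791: n = 58 (giving 6670).
Indices 26 through 58: 33 terms.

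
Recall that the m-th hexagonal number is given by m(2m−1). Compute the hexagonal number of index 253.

The 253rd hexagonal number is n(2n−1) with n = 253.
253·(2·253 − 1) = 253·505 = 127765.

127765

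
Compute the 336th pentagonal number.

169176

The 336th pentagonal number is n(3n−1)/2 with n = 336.
336·(3·336 − 1)/2 = 336·1007/2 = 169176.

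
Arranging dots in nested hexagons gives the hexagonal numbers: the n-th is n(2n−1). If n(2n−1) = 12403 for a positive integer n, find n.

Set n(2n−1) = 12403, giving 2n² − n − 12403 = 0.
The discriminant is 1 + 8·12403 = 99225, and √99225 = 315.
So n = (1 + 315) / 4 = 316/4 = 79.
Check: 79·(2·79 − 1) = 12403. ✓

79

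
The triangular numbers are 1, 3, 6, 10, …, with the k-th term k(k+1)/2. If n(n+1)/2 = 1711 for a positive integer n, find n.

Set n(n+1)/2 = 1711, giving n² + n − 3422 = 0.
The discriminant is 1 + 8·1711 = 13689, and √13689 = 117.
So n = (-1 + 117) / 2 = 116/2 = 58.
Check: 58·59/2 = 1711. ✓

58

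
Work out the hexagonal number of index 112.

112·(2·112 − 1) = 112·223 = 24976.

24976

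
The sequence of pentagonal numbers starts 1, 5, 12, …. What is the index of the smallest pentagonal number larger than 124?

10

Solve n(3n−1)/2 > 124 for integer n.
The largest n with value ≤ 124 is 9 (since 117 ≤ 124 < 145), so the first above is n = 10, value 145.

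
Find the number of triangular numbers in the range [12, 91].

The n-th triangular number is n(n+1)/2.
Smallest index with value ≥ 12: n = 5 (giving 15).
Largest index with value ≤ 91: n = 13 (giving 91).
Indices 5 through 13: 9 terms.

9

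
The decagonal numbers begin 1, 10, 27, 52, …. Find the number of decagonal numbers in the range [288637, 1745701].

393

The n-th decagonal number is n(4n−3).
Smallest index with value ≥ 288637: n = 269 (giving 288637).
Largest index with value ≤ 1745701: n = 661 (giving 1745701).
Indices 269 through 661: 393 terms.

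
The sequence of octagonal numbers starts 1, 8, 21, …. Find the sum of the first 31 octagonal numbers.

Σ i(3i−2) = 3Σi² − 2Σi over i = 1..31.
Σi = 496 and Σi² = 10416.
3·10416 − 2·496 = 30256.

30256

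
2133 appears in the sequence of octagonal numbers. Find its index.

27

Set n(3n−2) = 2133, giving 3n² − 2n − 2133 = 0.
The discriminant is 4 + 12·2133 = 25600, and √25600 = 160.
So n = (2 + 160) / 6 = 162/6 = 27.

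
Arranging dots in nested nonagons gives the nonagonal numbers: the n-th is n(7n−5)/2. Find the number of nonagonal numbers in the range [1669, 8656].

28

The n-th nonagonal number is n(7n−5)/2.
Smallest index with value ≥ 1669: n = 23 (giving 1794).
Largest index with value ≤ 8656: n = 50 (giving 8625).
Indices 23 through 50: 28 terms.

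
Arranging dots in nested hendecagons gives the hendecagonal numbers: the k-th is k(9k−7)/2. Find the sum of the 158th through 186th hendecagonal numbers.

3852389

Σ i(9i−7)/2 = (9Σi² − 7Σi) / 2 over i = 158..186.
Σi = 17391 − 12403 = 4988 and Σi² = 2162281 − 1302315 = 859966.
(9·859966 − 7·4988) / 2 = 7704778/2 = 3852389.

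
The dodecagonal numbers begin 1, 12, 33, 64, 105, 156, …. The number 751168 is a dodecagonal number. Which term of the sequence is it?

388

Set n(5n−4) = 751168, giving 5n² − 4n − 751168 = 0.
The discriminant is 16 + 20·751168 = 15023376, and √15023376 = 3876.
So n = (4 + 3876) / 10 = 3880/10 = 388.
Check: 388·(5·388 − 4) = 751168. ✓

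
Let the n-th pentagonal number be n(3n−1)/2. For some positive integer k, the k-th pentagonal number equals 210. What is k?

12

Set n(3n−1)/2 = 210, giving 3n² − n − 420 = 0.
So n = (1 + 71) / 6 = 72/6 = 12.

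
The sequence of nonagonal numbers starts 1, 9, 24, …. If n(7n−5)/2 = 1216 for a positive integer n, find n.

Set n(7n−5)/2 = 1216, giving 7n² − 5n − 2432 = 0.
The discriminant is 25 + 56·1216 = 68121, and √68121 = 261.
So n = (5 + 261) / 14 = 266/14 = 19.

19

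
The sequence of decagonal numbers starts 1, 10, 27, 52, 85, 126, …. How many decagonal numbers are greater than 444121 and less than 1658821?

311

The n-th decagonal number is n(4n−3).
Smallest index with value > 444121: n = 334 (giving 445222).
Largest index with value < 1658821: n = 644 (giving 1657012).
Indices 334 through 644: 311 terms.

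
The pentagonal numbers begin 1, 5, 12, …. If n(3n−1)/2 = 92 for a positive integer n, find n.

8

Set n(3n−1)/2 = 92, giving 3n² − n − 184 = 0.
The discriminant is 1 + 24·92 = 2209, and √2209 = 47.
So n = (1 + 47) / 6 = 48/6 = 8.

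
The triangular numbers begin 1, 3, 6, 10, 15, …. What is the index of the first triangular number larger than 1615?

Solve n(n+1)/2 > 1615 for integer n.
The largest n with value ≤ 1615 is 56 (since 1596 ≤ 1615 < 1653), so the first above is n = 57, value 1653.

57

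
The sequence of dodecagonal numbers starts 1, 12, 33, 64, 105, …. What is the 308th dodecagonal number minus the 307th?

3071

Consecutive dodecagonal numbers differ by 10n − 9: here 10·308 − 9 = 3071.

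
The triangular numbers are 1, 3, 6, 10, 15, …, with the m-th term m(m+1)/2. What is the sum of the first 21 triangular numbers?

Σ i(i+1)/2 = (Σi² + Σi) / 2 over i = 1..21.
Σi = 231 and Σi² = 3311.
(1·3311 + 1·231) / 2 = 3542/2 = 1771.

1771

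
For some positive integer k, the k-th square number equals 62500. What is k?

250

We need n² = 62500, so n = √62500 = 250.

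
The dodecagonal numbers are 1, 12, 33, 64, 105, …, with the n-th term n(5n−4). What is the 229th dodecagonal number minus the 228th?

2281

Consecutive dodecagonal numbers differ by 10n − 9: here 10·229 − 9 = 2281.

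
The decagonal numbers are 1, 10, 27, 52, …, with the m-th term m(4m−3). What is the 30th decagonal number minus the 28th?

458

30·(4·30 − 3) = 3510 and 28·(4·28 − 3) = 3052.
Difference: 3510 − 3052 = 458.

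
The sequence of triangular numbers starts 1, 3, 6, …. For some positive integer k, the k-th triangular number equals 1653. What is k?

57

Set n(n+1)/2 = 1653, giving n² + n − 3306 = 0.
So n = (-1 + 115) / 2 = 114/2 = 57.
Check: 57·58/2 = 1653. ✓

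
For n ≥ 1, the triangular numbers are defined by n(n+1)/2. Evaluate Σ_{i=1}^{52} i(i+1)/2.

24804

Σ i(i+1)/2 = (Σi² + Σi) / 2 over i = 1..52.
Σi = 1378 and Σi² = 48230.
(1·48230 + 1·1378) / 2 = 49608/2 = 24804.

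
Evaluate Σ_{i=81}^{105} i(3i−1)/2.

Σ i(3i−1)/2 = (3Σi² − Σi) / 2 over i = 81..105.
Σi = 5565 − 3240 = 2325 and Σi² = 391405 − 173880 = 217525.
(3·217525 − 1·2325) / 2 = 650250/2 = 325125.

325125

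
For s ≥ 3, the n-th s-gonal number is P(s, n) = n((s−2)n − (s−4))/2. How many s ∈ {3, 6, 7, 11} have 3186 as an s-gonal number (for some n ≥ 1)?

s = 3: P(3, 79) = 3160 and P(3, 80) = 3240; 3186 is not s-gonal.
s = 6: P(6, 40) = 3160 and P(6, 41) = 3321; 3186 is not s-gonal.
s = 7: P(7, 36) = 3186. ✓
s = 11: P(11, 27) = 3186. ✓
Hits: s ∈ {7, 11} → 2.

2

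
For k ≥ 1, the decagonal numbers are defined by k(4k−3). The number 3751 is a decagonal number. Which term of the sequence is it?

Set n(4n−3) = 3751, giving 4n² − 3n − 3751 = 0.
So n = (3 + 245) / 8 = 248/8 = 31.

31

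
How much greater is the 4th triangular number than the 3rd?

Consecutive triangular numbers differ by n: T_{4} − T_{3} = 4.

4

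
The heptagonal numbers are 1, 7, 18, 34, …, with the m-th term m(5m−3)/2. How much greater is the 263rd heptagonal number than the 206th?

263·(5·263 − 3)/2 = 172528 and 206·(5·206 − 3)/2 = 105781.
Difference: 172528 − 105781 = 66747.

66747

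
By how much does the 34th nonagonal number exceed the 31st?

675

34·(7·34 − 5)/2 = 3961 and 31·(7·31 − 5)/2 = 3286.
Difference: 3961 − 3286 = 675.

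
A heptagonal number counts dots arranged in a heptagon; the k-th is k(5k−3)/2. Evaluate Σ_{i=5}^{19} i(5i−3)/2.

Σ i(5i−3)/2 = (5Σi² − 3Σi) / 2 over i = 5..19.
Σi = 190 − 10 = 180 and Σi² = 2470 − 30 = 2440.
(5·2440 − 3·180) / 2 = 11660/2 = 5830.

5830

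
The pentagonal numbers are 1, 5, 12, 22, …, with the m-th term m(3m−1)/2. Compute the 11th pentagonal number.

11·(3·11 − 1)/2 = 11·32/2 = 11·16 = 176.

176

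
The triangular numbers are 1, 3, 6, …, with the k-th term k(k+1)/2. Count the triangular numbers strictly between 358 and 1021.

The n-th triangular number is n(n+1)/2.
Smallest index with value > 358: n = 27 (giving 378).
Largest index with value < 1021: n = 44 (giving 990).
Indices 27 through 44: 18 terms.

18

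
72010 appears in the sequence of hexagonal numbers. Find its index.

Set n(2n−1) = 72010, giving 2n² − n − 72010 = 0.
The discriminant is 1 + 8·72010 = 576081, and √576081 = 759.
So n = (1 + 759) / 4 = 760/4 = 190.
Check: 190·(2·190 − 1) = 72010. ✓

190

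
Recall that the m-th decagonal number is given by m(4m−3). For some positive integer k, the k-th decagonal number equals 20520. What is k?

72

Set n(4n−3) = 20520, giving 4n² − 3n − 20520 = 0.
The discriminant is 9 + 16·20520 = 328329, and √328329 = 573.
So n = (3 + 573) / 8 = 576/8 = 72.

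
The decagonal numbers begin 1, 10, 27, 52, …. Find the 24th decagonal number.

The 24th decagonal number is n(4n−3) with n = 24.
24·(4·24 − 3) = 24·93 = 2232.

2232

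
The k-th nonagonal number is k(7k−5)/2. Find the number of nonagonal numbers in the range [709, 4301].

The n-th nonagonal number is n(7n−5)/2.
Smallest index with value ≥ 709: n = 15 (giving 750).
Largest index with value ≤ 4301: n = 35 (giving 4200).
Indices 15 through 35: 21 terms.

21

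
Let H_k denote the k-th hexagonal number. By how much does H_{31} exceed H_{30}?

121

Consecutive hexagonal numbers differ by 4n − 3: here 4·31 − 3 = 121.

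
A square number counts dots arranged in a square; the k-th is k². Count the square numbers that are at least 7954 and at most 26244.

73

The n-th square number is n².
Smallest index with value ≥ 7954: n = 90 (giving 8100).
Largest index with value ≤ 26244: n = 162 (giving 26244).
Indices 90 through 162: 73 terms.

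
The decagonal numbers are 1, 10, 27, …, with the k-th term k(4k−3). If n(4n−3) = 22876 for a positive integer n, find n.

Set n(4n−3) = 22876, giving 4n² − 3n − 22876 = 0.
The discriminant is 9 + 16·22876 = 366025, and √366025 = 605.
So n = (3 + 605) / 8 = 608/8 = 76.
Check: 76·(4·76 − 3) = 22876. ✓

76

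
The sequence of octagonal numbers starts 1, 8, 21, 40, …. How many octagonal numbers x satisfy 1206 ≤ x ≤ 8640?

34

The n-th octagonal number is n(3n−2).
Smallest index with value ≥ 1206: n = 21 (giving 1281).
Largest index with value ≤ 8640: n = 54 (giving 8640).
Indices 21 through 54: 34 terms.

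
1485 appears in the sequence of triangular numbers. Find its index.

Set n(n+1)/2 = 1485, giving n² + n − 2970 = 0.
The discriminant is 1 + 8·1485 = 11881, and √11881 = 109.
So n = (-1 + 109) / 2 = 108/2 = 54.
Check: 54·55/2 = 1485. ✓

54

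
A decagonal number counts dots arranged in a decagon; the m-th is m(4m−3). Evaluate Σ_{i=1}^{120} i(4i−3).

Σ i(4i−3) = 4Σi² − 3Σi over i = 1..120.
Σi = 7260 and Σi² = 583220.
4·583220 − 3·7260 = 2311100.

2311100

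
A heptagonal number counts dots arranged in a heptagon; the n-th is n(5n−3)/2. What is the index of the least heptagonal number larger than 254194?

Solve n(5n−3)/2 > 254194 for integer n.
The largest n with value ≤ 254194 is 319 (since 253924 ≤ 254194 < 255520), so the first above is n = 320, value 255520.

320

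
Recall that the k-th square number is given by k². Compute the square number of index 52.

2704

The 52nd square number is n² with n = 52.
52² = 2704.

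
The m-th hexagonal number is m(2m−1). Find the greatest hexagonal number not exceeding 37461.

37401

Solve n(2n−1) ≤ 37461 for integer n.
n = 137 gives 37401 ≤ 37461, while n = 138 gives 37950 > 37461; so the answer is 37401.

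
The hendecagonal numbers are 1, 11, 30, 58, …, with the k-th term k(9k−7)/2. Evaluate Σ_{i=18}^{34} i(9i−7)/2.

52003

Σ i(9i−7)/2 = (9Σi² − 7Σi) / 2 over i = 18..34.
Σi = 595 − 153 = 442 and Σi² = 13685 − 1785 = 11900.
(9·11900 − 7·442) / 2 = 104006/2 = 52003.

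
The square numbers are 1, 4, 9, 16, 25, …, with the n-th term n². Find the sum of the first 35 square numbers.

14910

Σ_{i=1}^{35} i² = 35·36·71/6 = 14910.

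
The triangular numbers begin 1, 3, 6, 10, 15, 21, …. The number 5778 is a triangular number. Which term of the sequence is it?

Set n(n+1)/2 = 5778, giving n² + n − 11556 = 0.
So n = (-1 + 215) / 2 = 214/2 = 107.

107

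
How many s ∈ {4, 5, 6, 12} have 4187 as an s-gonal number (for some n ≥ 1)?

1

s = 4: P(4, 64) = 4096 and P(4, 65) = 4225; 4187 is not s-gonal.
s = 5: P(5, 53) = 4187. ✓
s = 6: P(6, 46) = 4186 and P(6, 47) = 4371; 4187 is not s-gonal.
s = 12: P(12, 29) = 4089 and P(12, 30) = 4380; 4187 is not s-gonal.
Hits: s ∈ {5} → 1.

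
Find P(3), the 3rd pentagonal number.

3·(3·3 − 1)/2 = 3·8/2 = 3·4 = 12.

12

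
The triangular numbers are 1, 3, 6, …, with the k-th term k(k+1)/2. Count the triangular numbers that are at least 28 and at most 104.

The n-th triangular number is n(n+1)/2.
Smallest index with value ≥ 28: n = 7 (giving 28).
Largest index with value ≤ 104: n = 13 (giving 91).
Indices 7 through 13: 7 terms.

7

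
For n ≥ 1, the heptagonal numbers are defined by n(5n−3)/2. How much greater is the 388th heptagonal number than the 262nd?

204561

388·(5·388 − 3)/2 = 375778 and 262·(5·262 − 3)/2 = 171217.
Difference: 375778 − 171217 = 204561.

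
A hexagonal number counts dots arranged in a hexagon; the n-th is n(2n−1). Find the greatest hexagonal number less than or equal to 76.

Solve n(2n−1) ≤ 76 for integer n.
n = 6 gives 66 ≤ 76, while n = 7 gives 91 > 76; so the answer is 66.

66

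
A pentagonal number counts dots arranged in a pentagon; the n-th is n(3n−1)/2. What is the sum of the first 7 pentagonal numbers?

196

Σ i(3i−1)/2 = (3Σi² − Σi) / 2 over i = 1..7.
Σi = 28 and Σi² = 140.
(3·140 − 1·28) / 2 = 392/2 = 196.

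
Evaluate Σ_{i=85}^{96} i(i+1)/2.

Σ i(i+1)/2 = (Σi² + Σi) / 2 over i = 85..96.
Σi = 4656 − 3570 = 1086 and Σi² = 299536 − 201110 = 98426.
(1·98426 + 1·1086) / 2 = 99512/2 = 49756.

49756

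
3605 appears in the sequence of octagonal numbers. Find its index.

35

Set n(3n−2) = 3605, giving 3n² − 2n − 3605 = 0.
The discriminant is 4 + 12·3605 = 43264, and √43264 = 208.
So n = (2 + 208) / 6 = 210/6 = 35.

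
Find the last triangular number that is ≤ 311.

Solve n(n+1)/2 ≤ 311 for integer n.
n = 24 gives 300 ≤ 311, while n = 25 gives 325 > 311; so the answer is 300.

300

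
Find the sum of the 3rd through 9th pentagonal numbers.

399

Σ i(3i−1)/2 = (3Σi² − Σi) / 2 over i = 3..9.
Σi = 45 − 3 = 42 and Σi² = 285 − 5 = 280.
(3·280 − 1·42) / 2 = 798/2 = 399.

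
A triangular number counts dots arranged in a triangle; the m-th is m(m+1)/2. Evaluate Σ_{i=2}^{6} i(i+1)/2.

55

Σ i(i+1)/2 = (Σi² + Σi) / 2 over i = 2..6.
Σi = 21 − 1 = 20 and Σi² = 91 − 1 = 90.
(1·90 + 1·20) / 2 = 110/2 = 55.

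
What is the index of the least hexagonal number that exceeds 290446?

Solve n(2n−1) > 290446 for integer n.
The largest n with value ≤ 290446 is 381 (since 289941 ≤ 290446 < 291466), so the first above is n = 382, value 291466.

382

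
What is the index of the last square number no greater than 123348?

351

Solve n² ≤ 123348 for integer n.
n = 351 gives 123201 ≤ 123348, while n = 352 gives 123904 > 123348; so the answer is index 351.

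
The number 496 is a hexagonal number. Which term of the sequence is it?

Set n(2n−1) = 496, giving 2n² − n − 496 = 0.
The discriminant is 1 + 8·496 = 3969, and √3969 = 63.
So n = (1 + 63) / 4 = 64/4 = 16.
Check: 16·(2·16 − 1) = 496. ✓

16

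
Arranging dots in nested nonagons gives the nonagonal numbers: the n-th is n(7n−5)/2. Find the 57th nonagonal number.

11229

The 57th nonagonal number is n(7n−5)/2 with n = 57.
57·(7·57 − 5)/2 = 57·394/2 = 57·197 = 11229.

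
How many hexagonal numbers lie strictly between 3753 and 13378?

The n-th hexagonal number is n(2n−1).
Smallest index with value > 3753: n = 44 (giving 3828).
Largest index with value < 13378: n = 82 (giving 13366).
Indices 44 through 82: 39 terms.

39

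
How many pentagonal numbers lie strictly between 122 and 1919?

26

The n-th pentagonal number is n(3n−1)/2.
Smallest index with value > 122: n = 10 (giving 145).
Largest index with value < 1919: n = 35 (giving 1820).
Indices 10 through 35: 26 terms.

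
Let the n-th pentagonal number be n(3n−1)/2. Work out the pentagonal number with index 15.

330

15·(3·15 − 1)/2 = 15·44/2 = 15·22 = 330.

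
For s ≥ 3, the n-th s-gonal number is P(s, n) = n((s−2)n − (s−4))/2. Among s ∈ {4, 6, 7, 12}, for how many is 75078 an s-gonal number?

s = 4: P(4, 274) = 75076 and P(4, 275) = 75625; 75078 is not s-gonal.
s = 6: P(6, 194) = 75078. ✓
s = 7: P(7, 173) = 74563 and P(7, 174) = 75429; 75078 is not s-gonal.
s = 12: P(12, 122) = 73932 and P(12, 123) = 75153; 75078 is not s-gonal.
Hits: s ∈ {6} → 1.

1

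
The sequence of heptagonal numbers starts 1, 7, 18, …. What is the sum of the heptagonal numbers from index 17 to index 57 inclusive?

Σ i(5i−3)/2 = (5Σi² − 3Σi) / 2 over i = 17..57.
Σi = 1653 − 136 = 1517 and Σi² = 63365 − 1496 = 61869.
(5·61869 − 3·1517) / 2 = 304794/2 = 152397.

152397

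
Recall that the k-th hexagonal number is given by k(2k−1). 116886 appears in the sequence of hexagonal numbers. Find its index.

242

Set n(2n−1) = 116886, giving 2n² − n − 116886 = 0.
So n = (1 + 967) / 4 = 968/4 = 242.
Check: 242·(2·242 − 1) = 116886. ✓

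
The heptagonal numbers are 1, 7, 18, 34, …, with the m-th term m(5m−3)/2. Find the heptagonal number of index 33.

2673

The 33rd heptagonal number is n(5n−3)/2 with n = 33.
33·(5·33 − 3)/2 = 33·162/2 = 33·81 = 2673.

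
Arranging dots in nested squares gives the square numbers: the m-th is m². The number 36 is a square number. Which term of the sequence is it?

We need n² = 36, so n = √36 = 6.
Check: 6² = 36. ✓

6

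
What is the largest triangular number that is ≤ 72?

66

Solve n(n+1)/2 ≤ 72 for integer n.
n = 11 gives 66 ≤ 72, while n = 12 gives 78 > 72; so the answer is 66.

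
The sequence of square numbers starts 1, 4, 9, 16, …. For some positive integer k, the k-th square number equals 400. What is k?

20

We need n² = 400, so n = √400 = 20.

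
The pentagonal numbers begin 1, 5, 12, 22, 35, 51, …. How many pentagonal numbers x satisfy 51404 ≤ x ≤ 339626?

291

The n-th pentagonal number is n(3n−1)/2.
Smallest index with value ≥ 51404: n = 186 (giving 51801).
Largest index with value ≤ 339626: n = 476 (giving 339626).
Indices 186 through 476: 291 terms.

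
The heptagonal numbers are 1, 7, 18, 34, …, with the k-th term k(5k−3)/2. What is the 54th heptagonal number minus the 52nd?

527

54·(5·54 − 3)/2 = 7209 and 52·(5·52 − 3)/2 = 6682.
Difference: 7209 − 6682 = 527.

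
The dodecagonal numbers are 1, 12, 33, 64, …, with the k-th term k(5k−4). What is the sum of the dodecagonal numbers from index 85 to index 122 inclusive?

Σ i(5i−4) = 5Σi² − 4Σi over i = 85..122.
Σi = 7503 − 3570 = 3933 and Σi² = 612745 − 201110 = 411635.
5·411635 − 4·3933 = 2042443.

2042443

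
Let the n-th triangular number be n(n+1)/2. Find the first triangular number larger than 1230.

1275

Solve n(n+1)/2 > 1230 for integer n.
The largest n with value ≤ 1230 is 49 (since 1225 ≤ 1230 < 1275), so the first above is n = 50, value 1275.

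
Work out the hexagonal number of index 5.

45

The 5th hexagonal number is n(2n−1) with n = 5.
5·(2·5 − 1) = 5·9 = 45.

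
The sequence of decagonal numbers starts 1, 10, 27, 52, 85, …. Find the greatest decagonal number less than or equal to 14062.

13747

Solve n(4n−3) ≤ 14062 for integer n.
n = 59 gives 13747 ≤ 14062, while n = 60 gives 14220 > 14062; so the answer is 13747.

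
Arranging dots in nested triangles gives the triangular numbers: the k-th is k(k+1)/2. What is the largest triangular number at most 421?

Solve n(n+1)/2 ≤ 421 for integer n.
n = 28 gives 406 ≤ 421, while n = 29 gives 435 > 421; so the answer is 406.

406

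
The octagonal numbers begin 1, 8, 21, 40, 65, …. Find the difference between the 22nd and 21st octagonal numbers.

Consecutive octagonal numbers differ by 6n − 5: here 6·22 − 5 = 127.

127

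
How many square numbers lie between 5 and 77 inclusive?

The n-th square number is n².
Smallest index with value ≥ 5: n = 3 (giving 9).
Largest index with value ≤ 77: n = 8 (giving 64).
Indices 3 through 8: 6 terms.

6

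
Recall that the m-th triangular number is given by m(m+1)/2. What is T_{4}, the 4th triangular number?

The 4th triangular number is n(n+1)/2 with n = 4.
4·5/2 = 20/2 = 10.

10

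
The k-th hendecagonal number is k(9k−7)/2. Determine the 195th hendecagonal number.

195·(9·195 − 7)/2 = 195·1748/2 = 195·874 = 170430.

170430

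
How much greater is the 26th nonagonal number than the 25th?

176

Consecutive nonagonal numbers differ by 7n − 6: here 7·26 − 6 = 176.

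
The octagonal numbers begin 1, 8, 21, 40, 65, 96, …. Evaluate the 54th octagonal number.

The 54th octagonal number is n(3n−2) with n = 54.
54·(3·54 − 2) = 54·160 = 8640.

8640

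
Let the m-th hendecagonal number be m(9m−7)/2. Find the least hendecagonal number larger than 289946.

291720

Solve n(9n−7)/2 > 289946 for integer n.
The largest n with value ≤ 289946 is 254 (since 289433 ≤ 289946 < 291720), so the first above is n = 255, value 291720.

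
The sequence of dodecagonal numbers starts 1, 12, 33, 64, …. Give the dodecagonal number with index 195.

The 195th dodecagonal number is n(5n−4) with n = 195.
195·(5·195 − 4) = 195·971 = 189345.

189345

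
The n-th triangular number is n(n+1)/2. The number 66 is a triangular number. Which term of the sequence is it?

Set n(n+1)/2 = 66, giving n² + n − 132 = 0.
The discriminant is 1 + 8·66 = 529, and √529 = 23.
So n = (-1 + 23) / 2 = 22/2 = 11.
Check: 11·12/2 = 66. ✓

11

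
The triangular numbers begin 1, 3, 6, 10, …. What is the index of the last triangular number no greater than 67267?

366

Solve n(n+1)/2 ≤ 67267 for integer n.
n = 366 gives 67161 ≤ 67267, while n = 367 gives 67528 > 67267; so the answer is index 366.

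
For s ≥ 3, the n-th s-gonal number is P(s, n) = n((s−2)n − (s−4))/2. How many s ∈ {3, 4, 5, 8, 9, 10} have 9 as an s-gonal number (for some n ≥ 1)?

s = 3: P(3, 3) = 6 and P(3, 4) = 10; 9 is not s-gonal.
s = 4: P(4, 3) = 9. ✓
s = 5: P(5, 2) = 5 and P(5, 3) = 12; 9 is not s-gonal.
s = 8: P(8, 2) = 8 and P(8, 3) = 21; 9 is not s-gonal.
s = 9: P(9, 2) = 9. ✓
s = 10: P(10, 1) = 1 and P(10, 2) = 10; 9 is not s-gonal.
Hits: s ∈ {4, 9} → 2.

2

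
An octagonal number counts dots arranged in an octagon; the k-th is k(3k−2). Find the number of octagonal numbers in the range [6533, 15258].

The n-th octagonal number is n(3n−2).
Smallest index with value ≥ 6533: n = 47 (giving 6533).
Largest index with value ≤ 15258: n = 71 (giving 14981).
Indices 47 through 71: 25 terms.

25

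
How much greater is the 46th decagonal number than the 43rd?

1059

46·(4·46 − 3) = 8326 and 43·(4·43 − 3) = 7267.
Difference: 8326 − 7267 = 1059.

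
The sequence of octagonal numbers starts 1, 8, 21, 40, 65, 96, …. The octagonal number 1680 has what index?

Set n(3n−2) = 1680, giving 3n² − 2n − 1680 = 0.
The discriminant is 4 + 12·1680 = 20164, and √20164 = 142.
So n = (2 + 142) / 6 = 144/6 = 24.
Check: 24·(3·24 − 2) = 1680. ✓

24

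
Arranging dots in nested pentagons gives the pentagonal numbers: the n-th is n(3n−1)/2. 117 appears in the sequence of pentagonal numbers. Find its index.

9

Set n(3n−1)/2 = 117, giving 3n² − n − 234 = 0.
So n = (1 + 53) / 6 = 54/6 = 9.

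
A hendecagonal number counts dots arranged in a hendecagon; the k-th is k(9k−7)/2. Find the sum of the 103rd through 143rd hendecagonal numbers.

Σ i(9i−7)/2 = (9Σi² − 7Σi) / 2 over i = 103..143.
Σi = 10296 − 5253 = 5043 and Σi² = 984984 − 358955 = 626029.
(9·626029 − 7·5043) / 2 = 5598960/2 = 2799480.

2799480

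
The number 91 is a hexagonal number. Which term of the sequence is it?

7

Set n(2n−1) = 91, giving 2n² − n − 91 = 0.
The discriminant is 1 + 8·91 = 729, and √729 = 27.
So n = (1 + 27) / 4 = 28/4 = 7.
Check: 7·(2·7 − 1) = 91. ✓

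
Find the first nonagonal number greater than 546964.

Solve n(7n−5)/2 > 546964 for integer n.
The largest n with value ≤ 546964 is 395 (since 545100 ≤ 546964 < 547866), so the first above is n = 396, value 547866.

547866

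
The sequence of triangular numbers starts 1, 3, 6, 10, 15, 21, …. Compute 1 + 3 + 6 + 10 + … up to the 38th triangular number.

Σ i(i+1)/2 = (Σi² + Σi) / 2 over i = 1..38.
Σi = 741 and Σi² = 19019.
(1·19019 + 1·741) / 2 = 19760/2 = 9880.

9880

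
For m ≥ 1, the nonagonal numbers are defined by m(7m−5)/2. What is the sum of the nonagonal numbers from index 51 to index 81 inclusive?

476191

Σ i(7i−5)/2 = (7Σi² − 5Σi) / 2 over i = 51..81.
Σi = 3321 − 1275 = 2046 and Σi² = 180441 − 42925 = 137516.
(7·137516 − 5·2046) / 2 = 952382/2 = 476191.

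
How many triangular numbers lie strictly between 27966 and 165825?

The n-th triangular number is n(n+1)/2.
Smallest index with value > 27966: n = 237 (giving 28203).
Largest index with value < 165825: n = 575 (giving 165600).
Indices 237 through 575: 339 terms.

339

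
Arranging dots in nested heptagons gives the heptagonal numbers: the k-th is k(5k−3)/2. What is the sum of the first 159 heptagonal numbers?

Σ i(5i−3)/2 = (5Σi² − 3Σi) / 2 over i = 1..159.
Σi = 12720 and Σi² = 1352560.
(5·1352560 − 3·12720) / 2 = 6724640/2 = 3362320.

3362320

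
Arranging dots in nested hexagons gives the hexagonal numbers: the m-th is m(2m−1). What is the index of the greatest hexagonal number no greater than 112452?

237

Solve n(2n−1) ≤ 112452 for integer n.
n = 237 gives 112101 ≤ 112452, while n = 238 gives 113050 > 112452; so the answer is index 237.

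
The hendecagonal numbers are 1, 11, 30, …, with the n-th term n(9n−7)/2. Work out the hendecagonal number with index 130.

The 130th hendecagonal number is n(9n−7)/2 with n = 130.
130·(9·130 − 7)/2 = 130·1163/2 = 75595.

75595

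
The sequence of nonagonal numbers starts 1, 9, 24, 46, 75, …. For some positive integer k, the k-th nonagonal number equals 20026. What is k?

Set n(7n−5)/2 = 20026, giving 7n² − 5n − 40052 = 0.
So n = (5 + 1059) / 14 = 1064/14 = 76.

76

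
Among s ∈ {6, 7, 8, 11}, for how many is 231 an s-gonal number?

1

s = 6: P(6, 11) = 231. ✓
s = 7: P(7, 9) = 189 and P(7, 10) = 235; 231 is not s-gonal.
s = 8: P(8, 9) = 225 and P(8, 10) = 280; 231 is not s-gonal.
s = 11: P(11, 7) = 196 and P(11, 8) = 260; 231 is not s-gonal.
Hits: s ∈ {6} → 1.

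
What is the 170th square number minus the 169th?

n² − (n−1)² = 2n − 1, so 170² − 169² = 2·170 − 1 = 339.

339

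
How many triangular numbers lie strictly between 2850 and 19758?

The n-th triangular number is n(n+1)/2.
Smallest index with value > 2850: n = 76 (giving 2926).
Largest index with value < 19758: n = 198 (giving 19701).
Indices 76 through 198: 123 terms.

123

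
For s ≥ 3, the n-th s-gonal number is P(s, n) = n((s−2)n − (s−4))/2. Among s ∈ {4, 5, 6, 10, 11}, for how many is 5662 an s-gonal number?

s = 4: P(4, 75) = 5625 and P(4, 76) = 5776; 5662 is not s-gonal.
s = 5: P(5, 61) = 5551 and P(5, 62) = 5735; 5662 is not s-gonal.
s = 6: P(6, 53) = 5565 and P(6, 54) = 5778; 5662 is not s-gonal.
s = 10: P(10, 38) = 5662. ✓
s = 11: P(11, 35) = 5390 and P(11, 36) = 5706; 5662 is not s-gonal.
Hits: s ∈ {10} → 1.

1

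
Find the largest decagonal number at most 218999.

Solve n(4n−3) ≤ 218999 for integer n.
n = 234 gives 218322 ≤ 218999, while n = 235 gives 220195 > 218999; so the answer is 218322.

218322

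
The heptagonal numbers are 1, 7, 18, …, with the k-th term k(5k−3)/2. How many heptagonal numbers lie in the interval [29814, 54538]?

39

The n-th heptagonal number is n(5n−3)/2.
Smallest index with value ≥ 29814: n = 110 (giving 30085).
Largest index with value ≤ 54538: n = 148 (giving 54538).
Indices 110 through 148: 39 terms.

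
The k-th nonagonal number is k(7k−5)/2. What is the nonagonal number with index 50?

The 50th nonagonal number is n(7n−5)/2 with n = 50.
50·(7·50 − 5)/2 = 50·345/2 = 8625.

8625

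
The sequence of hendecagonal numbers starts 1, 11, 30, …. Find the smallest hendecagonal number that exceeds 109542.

110371

Solve n(9n−7)/2 > 109542 for integer n.
The largest n with value ≤ 109542 is 156 (since 108966 ≤ 109542 < 110371), so the first above is n = 157, value 110371.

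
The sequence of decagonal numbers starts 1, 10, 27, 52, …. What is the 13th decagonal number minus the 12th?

Consecutive decagonal numbers differ by 8n − 7: here 8·13 − 7 = 97.

97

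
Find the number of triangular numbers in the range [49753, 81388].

88

The n-th triangular number is n(n+1)/2.
Smallest index with value ≥ 49753: n = 315 (giving 49770).
Largest index with value ≤ 81388: n = 402 (giving 81003).
Indices 315 through 402: 88 terms.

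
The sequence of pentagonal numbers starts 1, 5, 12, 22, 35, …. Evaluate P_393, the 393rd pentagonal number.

231477

The 393rd pentagonal number is n(3n−1)/2 with n = 393.
393·(3·393 − 1)/2 = 393·1178/2 = 393·589 = 231477.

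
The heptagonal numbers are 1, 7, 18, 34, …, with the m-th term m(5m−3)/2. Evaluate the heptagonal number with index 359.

359·(5·359 − 3)/2 = 359·1792/2 = 359·896 = 321664.

321664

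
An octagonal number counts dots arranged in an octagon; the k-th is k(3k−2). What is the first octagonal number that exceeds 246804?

248256

Solve n(3n−2) > 246804 for integer n.
The largest n with value ≤ 246804 is 287 (since 246533 ≤ 246804 < 248256), so the first above is n = 288, value 248256.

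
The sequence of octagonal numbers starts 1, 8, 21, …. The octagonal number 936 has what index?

Set n(3n−2) = 936, giving 3n² − 2n − 936 = 0.
The discriminant is 4 + 12·936 = 11236, and √11236 = 106.
So n = (2 + 106) / 6 = 108/6 = 18.

18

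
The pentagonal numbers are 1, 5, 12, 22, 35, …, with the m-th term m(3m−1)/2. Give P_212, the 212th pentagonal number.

67310

The 212th pentagonal number is n(3n−1)/2 with n = 212.
212·(3·212 − 1)/2 = 212·635/2 = 67310.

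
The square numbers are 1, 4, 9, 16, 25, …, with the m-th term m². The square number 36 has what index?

6

We need n² = 36, so n = √36 = 6.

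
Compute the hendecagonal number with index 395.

The 395th hendecagonal number is n(9n−7)/2 with n = 395.
395·(9·395 − 7)/2 = 395·3548/2 = 395·1774 = 700730.

700730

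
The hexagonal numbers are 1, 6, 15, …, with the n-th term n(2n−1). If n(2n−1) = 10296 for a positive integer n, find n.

Set n(2n−1) = 10296, giving 2n² − n − 10296 = 0.
So n = (1 + 287) / 4 = 288/4 = 72.

72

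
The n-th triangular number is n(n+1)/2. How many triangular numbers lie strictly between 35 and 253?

The n-th triangular number is n(n+1)/2.
Smallest index with value > 35: n = 8 (giving 36).
Largest index with value < 253: n = 21 (giving 231).
Indices 8 through 21: 14 terms.

14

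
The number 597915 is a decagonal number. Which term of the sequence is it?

Set n(4n−3) = 597915, giving 4n² − 3n − 597915 = 0.
The discriminant is 9 + 16·597915 = 9566649, and √9566649 = 3093.
So n = (3 + 3093) / 8 = 3096/8 = 387.
Check: 387·(4·387 − 3) = 597915. ✓

387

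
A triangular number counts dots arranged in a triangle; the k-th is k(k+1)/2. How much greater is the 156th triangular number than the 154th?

311

156·157/2 = 12246 and 154·155/2 = 11935.
Difference: 12246 − 11935 = 311.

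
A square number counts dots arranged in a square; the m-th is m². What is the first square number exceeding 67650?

Solve n² > 67650 for integer n.
The largest n with value ≤ 67650 is 260 (since 67600 ≤ 67650 < 68121), so the first above is n = 261, value 68121.

68121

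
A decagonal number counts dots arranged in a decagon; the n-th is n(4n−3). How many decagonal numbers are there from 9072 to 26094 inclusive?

34

The n-th decagonal number is n(4n−3).
Smallest index with value ≥ 9072: n = 48 (giving 9072).
Largest index with value ≤ 26094: n = 81 (giving 26001).
Indices 48 through 81: 34 terms.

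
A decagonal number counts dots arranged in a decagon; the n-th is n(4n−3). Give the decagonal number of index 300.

359100

The 300th decagonal number is n(4n−3) with n = 300.
300·(4·300 − 3) = 300·1197 = 359100.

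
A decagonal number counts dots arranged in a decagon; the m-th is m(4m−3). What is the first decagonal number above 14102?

14220

Solve n(4n−3) > 14102 for integer n.
The largest n with value ≤ 14102 is 59 (since 13747 ≤ 14102 < 14220), so the first above is n = 60, value 14220.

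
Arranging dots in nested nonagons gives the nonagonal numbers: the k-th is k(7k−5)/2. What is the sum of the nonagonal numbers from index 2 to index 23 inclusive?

14443

Σ i(7i−5)/2 = (7Σi² − 5Σi) / 2 over i = 2..23.
Σi = 276 − 1 = 275 and Σi² = 4324 − 1 = 4323.
(7·4323 − 5·275) / 2 = 28886/2 = 14443.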